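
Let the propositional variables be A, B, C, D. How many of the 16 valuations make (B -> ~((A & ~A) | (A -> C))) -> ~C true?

12

Initial set: {T ((B -> ~((A & ~A) | (A -> C))) -> ~C)}.
T ((B -> ~((A & ~A) | (A -> C))) -> ~C): β-rule — branch into F (B -> ~((A & ~A) | (A -> C)))  //  T ~C.
  branch 1 (add F (B -> ~((A & ~A) | (A -> C)))):
    F (B -> ~((A & ~A) | (A -> C))): α-rule — add T B, F ~((A & ~A) | (A -> C)).
    F ~((A & ~A) | (A -> C)): β-rule — branch into T (A & ~A)  //  T (A -> C).
      branch 1.1 (add T (A & ~A)):
        T (A & ~A): α-rule — add T A, T ~A.
        × closes — contains both A and ~A.
      branch 1.2 (add T (A -> C)):
        T (A -> C): β-rule — branch into F A  //  T C.
          branch 1.2.1 (add F A):
            ○ open, literals {A=0, B=1}.
          branch 1.2.2 (add T C):
            ○ open, literals {B=1, C=1}.
  branch 2 (add T ~C):
    ○ open, literals {C=0}.
1 branch closed, 3 open.
Each open branch fixes some atoms; the unmentioned ones are free. Counting distinct full assignments: branch {A=0, B=1} (C, D) contributes 4 new; branch {B=1, C=1} (A, D) contributes 2 new; branch {C=0} (A, B, D) contributes 6 new. Total: 12.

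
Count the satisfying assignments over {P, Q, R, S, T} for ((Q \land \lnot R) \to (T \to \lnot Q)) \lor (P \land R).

Initial set: {(((Q \land \lnot R) \to (T \to \lnot Q)) \lor (P \land R))}.
(((Q \land \lnot R) \to (T \to \lnot Q)) \lor (P \land R)): β-rule — branch into ((Q \land \lnot R) \to (T \to \lnot Q))  //  (P \land R).
  branch 1 (add ((Q \land \lnot R) \to (T \to \lnot Q))):
    ((Q \land \lnot R) \to (T \to \lnot Q)): β-rule — branch into \lnot (Q \land \lnot R)  //  (T \to \lnot Q).
      branch 1.1 (add \lnot (Q \land \lnot R)):
        \lnot (Q \land \lnot R): β-rule — branch into \lnot Q  //  \lnot \lnot R.
          branch 1.1.1 (add \lnot Q):
            ○ open, literals {Q=F}.
          branch 1.1.2 (add \lnot \lnot R):
            ○ open, literals {R=T}.
      branch 1.2 (add (T \to \lnot Q)):
        (T \to \lnot Q): β-rule — branch into \lnot T  //  \lnot Q.
          branch 1.2.1 (add \lnot T):
            ○ open, literals {T=F}.
          branch 1.2.2 (add \lnot Q):
            ○ open, literals {Q=F}.
  branch 2 (add (P \land R)):
    (P \land R): α-rule — add P, R.
    ○ open, literals {P=T, R=T}.
0 branches closed, 5 open.
Each open branch fixes some atoms; the unmentioned ones are free. Counting distinct full assignments: branch {Q=F} (P, R, S, T) contributes 16 new; branch {R=T} (P, Q, S, T) contributes 8 new; branch {T=F} (P, Q, R, S) contributes 4 new; branch {Q=F} (P, R, S, T) contributes 0 new; branch {P=T, R=T} (Q, S, T) contributes 0 new. Total: 28.

28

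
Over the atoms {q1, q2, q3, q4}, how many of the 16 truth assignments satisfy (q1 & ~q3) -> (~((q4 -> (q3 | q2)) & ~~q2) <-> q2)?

Initial set: {((q1 & ~q3) -> (~((q4 -> (q3 | q2)) & ~~q2) <-> q2))}.
((q1 & ~q3) -> (~((q4 -> (q3 | q2)) & ~~q2) <-> q2)): β-rule — branch into ~(q1 & ~q3)  //  (~((q4 -> (q3 | q2)) & ~~q2) <-> q2).
  branch 1 (add ~(q1 & ~q3)):
    ~(q1 & ~q3): β-rule — branch into ~q1  //  ~~q3.
      branch 1.1 (add ~q1):
        ○ open, literals {q1=F}.
      branch 1.2 (add ~~q3):
        ○ open, literals {q3=T}.
  branch 2 (add (~((q4 -> (q3 | q2)) & ~~q2) <-> q2)):
    (~((q4 -> (q3 | q2)) & ~~q2) <-> q2): β-rule — branch into ~((q4 -> (q3 | q2)) & ~~q2), q2  //  ~~((q4 -> (q3 | q2)) & ~~q2), ~q2.
      branch 2.1 (add ~((q4 -> (q3 | q2)) & ~~q2), q2):
        ~((q4 -> (q3 | q2)) & ~~q2): β-rule — branch into ~(q4 -> (q3 | q2))  //  ~~~q2.
          branch 2.1.1 (add ~(q4 -> (q3 | q2))):
            ~(q4 -> (q3 | q2)): α-rule — add q4, ~(q3 | q2).
            ~(q3 | q2): α-rule — add ~q3, ~q2.
            × closes — contains both q2 and ~q2.
          branch 2.1.2 (add ~~~q2):
            ~~~q2: drop double negation, giving ~q2.
            × closes — contains both q2 and ~q2.
      branch 2.2 (add ~~((q4 -> (q3 | q2)) & ~~q2), ~q2):
        ~~((q4 -> (q3 | q2)) & ~~q2): α-rule — add (q4 -> (q3 | q2)), ~~q2.
        ~~q2: drop double negation, giving q2.
        × closes — contains both q2 and ~q2.
3 branches closed, 2 open.
Each open branch fixes some atoms; the unmentioned ones are free. Counting distinct full assignments: branch {q1=F} (q2, q3, q4) contributes 8 new; branch {q3=T} (q1, q2, q4) contributes 4 new. Total: 12.

12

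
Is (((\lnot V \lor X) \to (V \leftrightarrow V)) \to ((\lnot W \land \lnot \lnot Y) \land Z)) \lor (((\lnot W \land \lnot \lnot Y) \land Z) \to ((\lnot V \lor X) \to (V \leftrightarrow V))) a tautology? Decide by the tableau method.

Valid

Assume the negation and expand:
Initial set: {\lnot ((((\lnot V \lor X) \to (V \leftrightarrow V)) \to ((\lnot W \land \lnot \lnot Y) \land Z)) \lor (((\lnot W \land \lnot \lnot Y) \land Z) \to ((\lnot V \lor X) \to (V \leftrightarrow V))))}.
\lnot ((((\lnot V \lor X) \to (V \leftrightarrow V)) \to ((\lnot W \land \lnot \lnot Y) \land Z)) \lor (((\lnot W \land \lnot \lnot Y) \land Z) \to ((\lnot V \lor X) \to (V \leftrightarrow V)))): α-rule — add \lnot (((\lnot V \lor X) \to (V \leftrightarrow V)) \to ((\lnot W \land \lnot \lnot Y) \land Z)), \lnot (((\lnot W \land \lnot \lnot Y) \land Z) \to ((\lnot V \lor X) \to (V \leftrightarrow V))).
\lnot (((\lnot V \lor X) \to (V \leftrightarrow V)) \to ((\lnot W \land \lnot \lnot Y) \land Z)): α-rule — add ((\lnot V \lor X) \to (V \leftrightarrow V)), \lnot ((\lnot W \land \lnot \lnot Y) \land Z).
\lnot (((\lnot W \land \lnot \lnot Y) \land Z) \to ((\lnot V \lor X) \to (V \leftrightarrow V))): α-rule — add ((\lnot W \land \lnot \lnot Y) \land Z), \lnot ((\lnot V \lor X) \to (V \leftrightarrow V)).
((\lnot W \land \lnot \lnot Y) \land Z): α-rule — add (\lnot W \land \lnot \lnot Y), Z.
\lnot ((\lnot V \lor X) \to (V \leftrightarrow V)): α-rule — add (\lnot V \lor X), \lnot (V \leftrightarrow V).
(\lnot W \land \lnot \lnot Y): α-rule — add \lnot W, \lnot \lnot Y.
\lnot \lnot Y: drop double negation, giving Y.
((\lnot V \lor X) \to (V \leftrightarrow V)): β-rule — branch into \lnot (\lnot V \lor X)  //  (V \leftrightarrow V).
  branch 1 (add \lnot (\lnot V \lor X)):
    \lnot (\lnot V \lor X): α-rule — add \lnot \lnot V, \lnot X.
    \lnot ((\lnot W \land \lnot \lnot Y) \land Z): β-rule — branch into \lnot (\lnot W \land \lnot \lnot Y)  //  \lnot Z.
      branch 1.1 (add \lnot (\lnot W \land \lnot \lnot Y)):
        (\lnot V \lor X): β-rule — branch into \lnot V  //  X.
          branch 1.1.1 (add \lnot V):
            × closes — contains both V and \lnot V.
          branch 1.1.2 (add X):
            × closes — contains both X and \lnot X.
      branch 1.2 (add \lnot Z):
        × closes — contains both Z and \lnot Z.
  branch 2 (add (V \leftrightarrow V)):
    \lnot ((\lnot W \land \lnot \lnot Y) \land Z): β-rule — branch into \lnot (\lnot W \land \lnot \lnot Y)  //  \lnot Z.
      branch 2.1 (add \lnot (\lnot W \land \lnot \lnot Y)):
        (\lnot V \lor X): β-rule — branch into \lnot V  //  X.
          branch 2.1.1 (add \lnot V):
            \lnot (V \leftrightarrow V): β-rule — branch into V, \lnot V  //  \lnot V, V.
              branch 2.1.1.1 (add V, \lnot V):
                × closes — contains both V and \lnot V.
              branch 2.1.1.2 (add \lnot V, V):
                × closes — contains both V and \lnot V.
          branch 2.1.2 (add X):
            \lnot (V \leftrightarrow V): β-rule — branch into V, \lnot V  //  \lnot V, V.
              branch 2.1.2.1 (add V, \lnot V):
                × closes — contains both V and \lnot V.
              branch 2.1.2.2 (add \lnot V, V):
                × closes — contains both V and \lnot V.
      branch 2.2 (add \lnot Z):
        × closes — contains both Z and \lnot Z.
All 8 branches close.
Every branch closed, so the negation is unsatisfiable and the formula is valid.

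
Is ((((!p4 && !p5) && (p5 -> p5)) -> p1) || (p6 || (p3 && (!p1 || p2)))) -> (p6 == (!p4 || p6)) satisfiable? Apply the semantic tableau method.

Initial set: {T (((((!p4 && !p5) && (p5 -> p5)) -> p1) || (p6 || (p3 && (!p1 || p2)))) -> (p6 == (!p4 || p6)))}.
T (((((!p4 && !p5) && (p5 -> p5)) -> p1) || (p6 || (p3 && (!p1 || p2)))) -> (p6 == (!p4 || p6))): β-rule — branch into F ((((!p4 && !p5) && (p5 -> p5)) -> p1) || (p6 || (p3 && (!p1 || p2))))  //  T (p6 == (!p4 || p6)).
  branch 1 (add F ((((!p4 && !p5) && (p5 -> p5)) -> p1) || (p6 || (p3 && (!p1 || p2))))):
    F ((((!p4 && !p5) && (p5 -> p5)) -> p1) || (p6 || (p3 && (!p1 || p2)))): α-rule — add F (((!p4 && !p5) && (p5 -> p5)) -> p1), F (p6 || (p3 && (!p1 || p2))).
    F (((!p4 && !p5) && (p5 -> p5)) -> p1): α-rule — add T ((!p4 && !p5) && (p5 -> p5)), F p1.
    F (p6 || (p3 && (!p1 || p2))): α-rule — add F p6, F (p3 && (!p1 || p2)).
    T ((!p4 && !p5) && (p5 -> p5)): α-rule — add T (!p4 && !p5), T (p5 -> p5).
    T (!p4 && !p5): α-rule — add T !p4, T !p5.
    F (p3 && (!p1 || p2)): β-rule — branch into F p3  //  F (!p1 || p2).
      branch 1.1 (add F p3):
        T (p5 -> p5): β-rule — branch into F p5  //  T p5.
          branch 1.1.1 (add F p5):
            ○ open, literals {p1=F, p3=F, p4=F, p5=F, p6=F}.
          branch 1.1.2 (add T p5):
            × closes — contains both p5 and !p5.
      branch 1.2 (add F (!p1 || p2)):
        F (!p1 || p2): α-rule — add F !p1, F p2.
        × closes — contains both p1 and !p1.
  branch 2 (add T (p6 == (!p4 || p6))):
    T (p6 == (!p4 || p6)): β-rule — branch into T p6, T (!p4 || p6)  //  F p6, F (!p4 || p6).
      branch 2.1 (add T p6, T (!p4 || p6)):
        T (!p4 || p6): β-rule — branch into T !p4  //  T p6.
          branch 2.1.1 (add T !p4):
            ○ open, literals {p4=F, p6=T}.
          branch 2.1.2 (add T p6):
            ○ open, literals {p6=T}.
      branch 2.2 (add F p6, F (!p4 || p6)):
        F (!p4 || p6): α-rule — add F !p4, F p6.
        ○ open, literals {p4=T, p6=F}.
2 branches closed, 4 open.
An open branch gives a satisfying assignment: p1=F, p3=F, p4=F, p5=F, p6=F.

Satisfiable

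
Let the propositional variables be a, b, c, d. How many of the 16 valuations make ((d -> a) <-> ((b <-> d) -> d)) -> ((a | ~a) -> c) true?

12

Initial set: {T (((d -> a) <-> ((b <-> d) -> d)) -> ((a | ~a) -> c))}.
T (((d -> a) <-> ((b <-> d) -> d)) -> ((a | ~a) -> c)): β-rule — branch into F ((d -> a) <-> ((b <-> d) -> d))  //  T ((a | ~a) -> c).
  branch 1 (add F ((d -> a) <-> ((b <-> d) -> d))):
    F ((d -> a) <-> ((b <-> d) -> d)): β-rule — branch into T (d -> a), F ((b <-> d) -> d)  //  F (d -> a), T ((b <-> d) -> d).
      branch 1.1 (add T (d -> a), F ((b <-> d) -> d)):
        F ((b <-> d) -> d): α-rule — add T (b <-> d), F d.
        T (d -> a): β-rule — branch into F d  //  T a.
          branch 1.1.1 (add F d):
            T (b <-> d): β-rule — branch into T b, T d  //  F b, F d.
              branch 1.1.1.1 (add T b, T d):
                × closes — contains both d and ~d.
              branch 1.1.1.2 (add F b, F d):
                ○ open, literals {b=0, d=0}.
          branch 1.1.2 (add T a):
            T (b <-> d): β-rule — branch into T b, T d  //  F b, F d.
              branch 1.1.2.1 (add T b, T d):
                × closes — contains both d and ~d.
              branch 1.1.2.2 (add F b, F d):
                ○ open, literals {a=1, b=0, d=0}.
      branch 1.2 (add F (d -> a), T ((b <-> d) -> d)):
        F (d -> a): α-rule — add T d, F a.
        T ((b <-> d) -> d): β-rule — branch into F (b <-> d)  //  T d.
          branch 1.2.1 (add F (b <-> d)):
            F (b <-> d): β-rule — branch into T b, F d  //  F b, T d.
              branch 1.2.1.1 (add T b, F d):
                × closes — contains both d and ~d.
              branch 1.2.1.2 (add F b, T d):
                ○ open, literals {a=0, b=0, d=1}.
          branch 1.2.2 (add T d):
            ○ open, literals {a=0, d=1}.
  branch 2 (add T ((a | ~a) -> c)):
    T ((a | ~a) -> c): β-rule — branch into F (a | ~a)  //  T c.
      branch 2.1 (add F (a | ~a)):
        F (a | ~a): α-rule — add F a, F ~a.
        × closes — contains both a and ~a.
      branch 2.2 (add T c):
        ○ open, literals {c=1}.
4 branches closed, 5 open.
Each open branch fixes some atoms; the unmentioned ones are free. Counting distinct full assignments: branch {b=0, d=0} (a, c) contributes 4 new; branch {a=1, b=0, d=0} (c) contributes 0 new; branch {a=0, b=0, d=1} (c) contributes 2 new; branch {a=0, d=1} (b, c) contributes 2 new; branch {c=1} (a, b, d) contributes 4 new. Total: 12.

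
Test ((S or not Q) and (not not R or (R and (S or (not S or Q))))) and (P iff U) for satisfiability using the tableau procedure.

Satisfiable

Initial set: {(((S or not Q) and (not not R or (R and (S or (not S or Q))))) and (P iff U))}.
(((S or not Q) and (not not R or (R and (S or (not S or Q))))) and (P iff U)): α-rule — add ((S or not Q) and (not not R or (R and (S or (not S or Q))))), (P iff U).
((S or not Q) and (not not R or (R and (S or (not S or Q))))): α-rule — add (S or not Q), (not not R or (R and (S or (not S or Q)))).
(P iff U): β-rule — branch into P, U  //  not P, not U.
  branch 1 (add P, U):
    (S or not Q): β-rule — branch into S  //  not Q.
      branch 1.1 (add S):
        (not not R or (R and (S or (not S or Q)))): β-rule — branch into not not R  //  (R and (S or (not S or Q))).
          branch 1.1.1 (add not not R):
            not not R: drop double negation, giving R.
            ○ open, literals {P=true, R=true, S=true, U=true}.
          branch 1.1.2 (add (R and (S or (not S or Q)))):
            (R and (S or (not S or Q))): α-rule — add R, (S or (not S or Q)).
            (S or (not S or Q)): β-rule — branch into S  //  (not S or Q).
              branch 1.1.2.1 (add S):
                ○ open, literals {P=true, R=true, S=true, U=true}.
              branch 1.1.2.2 (add (not S or Q)):
                (not S or Q): β-rule — branch into not S  //  Q.
                  branch 1.1.2.2.1 (add not S):
                    × closes — contains both S and not S.
                  branch 1.1.2.2.2 (add Q):
                    ○ open, literals {P=true, Q=true, R=true, S=true, U=true}.
      branch 1.2 (add not Q):
        (not not R or (R and (S or (not S or Q)))): β-rule — branch into not not R  //  (R and (S or (not S or Q))).
          branch 1.2.1 (add not not R):
            not not R: drop double negation, giving R.
            ○ open, literals {P=true, Q=false, R=true, U=true}.
          branch 1.2.2 (add (R and (S or (not S or Q)))):
            (R and (S or (not S or Q))): α-rule — add R, (S or (not S or Q)).
            (S or (not S or Q)): β-rule — branch into S  //  (not S or Q).
              branch 1.2.2.1 (add S):
                ○ open, literals {P=true, Q=false, R=true, S=true, U=true}.
              branch 1.2.2.2 (add (not S or Q)):
                (not S or Q): β-rule — branch into not S  //  Q.
                  branch 1.2.2.2.1 (add not S):
                    ○ open, literals {P=true, Q=false, R=true, S=false, U=true}.
                  branch 1.2.2.2.2 (add Q):
                    × closes — contains both Q and not Q.
  branch 2 (add not P, not U):
    (S or not Q): β-rule — branch into S  //  not Q.
      branch 2.1 (add S):
        (not not R or (R and (S or (not S or Q)))): β-rule — branch into not not R  //  (R and (S or (not S or Q))).
          branch 2.1.1 (add not not R):
            not not R: drop double negation, giving R.
            ○ open, literals {P=false, R=true, S=true, U=false}.
          branch 2.1.2 (add (R and (S or (not S or Q)))):
            (R and (S or (not S or Q))): α-rule — add R, (S or (not S or Q)).
            (S or (not S or Q)): β-rule — branch into S  //  (not S or Q).
              branch 2.1.2.1 (add S):
                ○ open, literals {P=false, R=true, S=true, U=false}.
              branch 2.1.2.2 (add (not S or Q)):
                (not S or Q): β-rule — branch into not S  //  Q.
                  branch 2.1.2.2.1 (add not S):
                    × closes — contains both S and not S.
                  branch 2.1.2.2.2 (add Q):
                    ○ open, literals {P=false, Q=true, R=true, S=true, U=false}.
      branch 2.2 (add not Q):
        (not not R or (R and (S or (not S or Q)))): β-rule — branch into not not R  //  (R and (S or (not S or Q))).
          branch 2.2.1 (add not not R):
            not not R: drop double negation, giving R.
            ○ open, literals {P=false, Q=false, R=true, U=false}.
          branch 2.2.2 (add (R and (S or (not S or Q)))):
            (R and (S or (not S or Q))): α-rule — add R, (S or (not S or Q)).
            (S or (not S or Q)): β-rule — branch into S  //  (not S or Q).
              branch 2.2.2.1 (add S):
                ○ open, literals {P=false, Q=false, R=true, S=true, U=false}.
              branch 2.2.2.2 (add (not S or Q)):
                (not S or Q): β-rule — branch into not S  //  Q.
                  branch 2.2.2.2.1 (add not S):
                    ○ open, literals {P=false, Q=false, R=true, S=false, U=false}.
                  branch 2.2.2.2.2 (add Q):
                    × closes — contains both Q and not Q.
4 branches closed, 12 open.
An open branch gives a satisfying assignment: P=true, R=true, S=true, U=true.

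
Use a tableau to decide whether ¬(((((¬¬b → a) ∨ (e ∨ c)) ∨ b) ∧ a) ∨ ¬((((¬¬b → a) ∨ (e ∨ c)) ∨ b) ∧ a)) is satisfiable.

Unsatisfiable

Initial set: {T ¬(((((¬¬b → a) ∨ (e ∨ c)) ∨ b) ∧ a) ∨ ¬((((¬¬b → a) ∨ (e ∨ c)) ∨ b) ∧ a))}.
T ¬(((((¬¬b → a) ∨ (e ∨ c)) ∨ b) ∧ a) ∨ ¬((((¬¬b → a) ∨ (e ∨ c)) ∨ b) ∧ a)): α-rule — add F ((((¬¬b → a) ∨ (e ∨ c)) ∨ b) ∧ a), F ¬((((¬¬b → a) ∨ (e ∨ c)) ∨ b) ∧ a).
F ¬((((¬¬b → a) ∨ (e ∨ c)) ∨ b) ∧ a): α-rule — add T (((¬¬b → a) ∨ (e ∨ c)) ∨ b), T a.
F ((((¬¬b → a) ∨ (e ∨ c)) ∨ b) ∧ a): β-rule — branch into F (((¬¬b → a) ∨ (e ∨ c)) ∨ b)  //  F a.
  branch 1 (add F (((¬¬b → a) ∨ (e ∨ c)) ∨ b)):
    F (((¬¬b → a) ∨ (e ∨ c)) ∨ b): α-rule — add F ((¬¬b → a) ∨ (e ∨ c)), F b.
    F ((¬¬b → a) ∨ (e ∨ c)): α-rule — add F (¬¬b → a), F (e ∨ c).
    F (¬¬b → a): α-rule — add T ¬¬b, F a.
    × closes — contains both a and ¬a.
  branch 2 (add F a):
    × closes — contains both a and ¬a.
All 2 branches close.
Every branch closed; the formula is unsatisfiable.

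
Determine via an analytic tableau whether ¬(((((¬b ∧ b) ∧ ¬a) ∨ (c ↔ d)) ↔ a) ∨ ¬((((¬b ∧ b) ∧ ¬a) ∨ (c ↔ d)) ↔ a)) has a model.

Initial set: {¬(((((¬b ∧ b) ∧ ¬a) ∨ (c ↔ d)) ↔ a) ∨ ¬((((¬b ∧ b) ∧ ¬a) ∨ (c ↔ d)) ↔ a))}.
¬(((((¬b ∧ b) ∧ ¬a) ∨ (c ↔ d)) ↔ a) ∨ ¬((((¬b ∧ b) ∧ ¬a) ∨ (c ↔ d)) ↔ a)): α-rule — add ¬((((¬b ∧ b) ∧ ¬a) ∨ (c ↔ d)) ↔ a), ¬¬((((¬b ∧ b) ∧ ¬a) ∨ (c ↔ d)) ↔ a).
¬((((¬b ∧ b) ∧ ¬a) ∨ (c ↔ d)) ↔ a): β-rule — branch into (((¬b ∧ b) ∧ ¬a) ∨ (c ↔ d)), ¬a  //  ¬(((¬b ∧ b) ∧ ¬a) ∨ (c ↔ d)), a.
  branch 1 (add (((¬b ∧ b) ∧ ¬a) ∨ (c ↔ d)), ¬a):
    ¬¬((((¬b ∧ b) ∧ ¬a) ∨ (c ↔ d)) ↔ a): β-rule — branch into (((¬b ∧ b) ∧ ¬a) ∨ (c ↔ d)), a  //  ¬(((¬b ∧ b) ∧ ¬a) ∨ (c ↔ d)), ¬a.
      branch 1.1 (add (((¬b ∧ b) ∧ ¬a) ∨ (c ↔ d)), a):
        × closes — contains both a and ¬a.
      branch 1.2 (add ¬(((¬b ∧ b) ∧ ¬a) ∨ (c ↔ d)), ¬a):
        ¬(((¬b ∧ b) ∧ ¬a) ∨ (c ↔ d)): α-rule — add ¬((¬b ∧ b) ∧ ¬a), ¬(c ↔ d).
        (((¬b ∧ b) ∧ ¬a) ∨ (c ↔ d)): β-rule — branch into ((¬b ∧ b) ∧ ¬a)  //  (c ↔ d).
          branch 1.2.1 (add ((¬b ∧ b) ∧ ¬a)):
            ((¬b ∧ b) ∧ ¬a): α-rule — add (¬b ∧ b), ¬a.
            (¬b ∧ b): α-rule — add ¬b, b.
            × closes — contains both b and ¬b.
          branch 1.2.2 (add (c ↔ d)):
            ¬((¬b ∧ b) ∧ ¬a): β-rule — branch into ¬(¬b ∧ b)  //  ¬¬a.
              branch 1.2.2.1 (add ¬(¬b ∧ b)):
                ¬(c ↔ d): β-rule — branch into c, ¬d  //  ¬c, d.
                  branch 1.2.2.1.1 (add c, ¬d):
                    (c ↔ d): β-rule — branch into c, d  //  ¬c, ¬d.
                      branch 1.2.2.1.1.1 (add c, d):
                        × closes — contains both d and ¬d.
                      branch 1.2.2.1.1.2 (add ¬c, ¬d):
                        × closes — contains both c and ¬c.
                  branch 1.2.2.1.2 (add ¬c, d):
                    (c ↔ d): β-rule — branch into c, d  //  ¬c, ¬d.
                      branch 1.2.2.1.2.1 (add c, d):
                        × closes — contains both c and ¬c.
                      branch 1.2.2.1.2.2 (add ¬c, ¬d):
                        × closes — contains both d and ¬d.
              branch 1.2.2.2 (add ¬¬a):
                × closes — contains both a and ¬a.
  branch 2 (add ¬(((¬b ∧ b) ∧ ¬a) ∨ (c ↔ d)), a):
    ¬(((¬b ∧ b) ∧ ¬a) ∨ (c ↔ d)): α-rule — add ¬((¬b ∧ b) ∧ ¬a), ¬(c ↔ d).
    ¬¬((((¬b ∧ b) ∧ ¬a) ∨ (c ↔ d)) ↔ a): β-rule — branch into (((¬b ∧ b) ∧ ¬a) ∨ (c ↔ d)), a  //  ¬(((¬b ∧ b) ∧ ¬a) ∨ (c ↔ d)), ¬a.
      branch 2.1 (add (((¬b ∧ b) ∧ ¬a) ∨ (c ↔ d)), a):
        ¬((¬b ∧ b) ∧ ¬a): β-rule — branch into ¬(¬b ∧ b)  //  ¬¬a.
          branch 2.1.1 (add ¬(¬b ∧ b)):
            ¬(c ↔ d): β-rule — branch into c, ¬d  //  ¬c, d.
              branch 2.1.1.1 (add c, ¬d):
                (((¬b ∧ b) ∧ ¬a) ∨ (c ↔ d)): β-rule — branch into ((¬b ∧ b) ∧ ¬a)  //  (c ↔ d).
                  branch 2.1.1.1.1 (add ((¬b ∧ b) ∧ ¬a)):
                    ((¬b ∧ b) ∧ ¬a): α-rule — add (¬b ∧ b), ¬a.
                    × closes — contains both a and ¬a.
                  branch 2.1.1.1.2 (add (c ↔ d)):
                    ¬(¬b ∧ b): β-rule — branch into ¬¬b  //  ¬b.
                      branch 2.1.1.1.2.1 (add ¬¬b):
                        (c ↔ d): β-rule — branch into c, d  //  ¬c, ¬d.
                          branch 2.1.1.1.2.1.1 (add c, d):
                            × closes — contains both d and ¬d.
                          branch 2.1.1.1.2.1.2 (add ¬c, ¬d):
                            × closes — contains both c and ¬c.
                      branch 2.1.1.1.2.2 (add ¬b):
                        (c ↔ d): β-rule — branch into c, d  //  ¬c, ¬d.
                          branch 2.1.1.1.2.2.1 (add c, d):
                            × closes — contains both d and ¬d.
                          branch 2.1.1.1.2.2.2 (add ¬c, ¬d):
                            × closes — contains both c and ¬c.
              branch 2.1.1.2 (add ¬c, d):
                (((¬b ∧ b) ∧ ¬a) ∨ (c ↔ d)): β-rule — branch into ((¬b ∧ b) ∧ ¬a)  //  (c ↔ d).
                  branch 2.1.1.2.1 (add ((¬b ∧ b) ∧ ¬a)):
                    ((¬b ∧ b) ∧ ¬a): α-rule — add (¬b ∧ b), ¬a.
                    × closes — contains both a and ¬a.
                  branch 2.1.1.2.2 (add (c ↔ d)):
                    ¬(¬b ∧ b): β-rule — branch into ¬¬b  //  ¬b.
                      branch 2.1.1.2.2.1 (add ¬¬b):
                        (c ↔ d): β-rule — branch into c, d  //  ¬c, ¬d.
                          branch 2.1.1.2.2.1.1 (add c, d):
                            × closes — contains both c and ¬c.
                          branch 2.1.1.2.2.1.2 (add ¬c, ¬d):
                            × closes — contains both d and ¬d.
                      branch 2.1.1.2.2.2 (add ¬b):
                        (c ↔ d): β-rule — branch into c, d  //  ¬c, ¬d.
                          branch 2.1.1.2.2.2.1 (add c, d):
                            × closes — contains both c and ¬c.
                          branch 2.1.1.2.2.2.2 (add ¬c, ¬d):
                            × closes — contains both d and ¬d.
          branch 2.1.2 (add ¬¬a):
            ¬(c ↔ d): β-rule — branch into c, ¬d  //  ¬c, d.
              branch 2.1.2.1 (add c, ¬d):
                (((¬b ∧ b) ∧ ¬a) ∨ (c ↔ d)): β-rule — branch into ((¬b ∧ b) ∧ ¬a)  //  (c ↔ d).
                  branch 2.1.2.1.1 (add ((¬b ∧ b) ∧ ¬a)):
                    ((¬b ∧ b) ∧ ¬a): α-rule — add (¬b ∧ b), ¬a.
                    × closes — contains both a and ¬a.
                  branch 2.1.2.1.2 (add (c ↔ d)):
                    (c ↔ d): β-rule — branch into c, d  //  ¬c, ¬d.
                      branch 2.1.2.1.2.1 (add c, d):
                        × closes — contains both d and ¬d.
                      branch 2.1.2.1.2.2 (add ¬c, ¬d):
                        × closes — contains both c and ¬c.
              branch 2.1.2.2 (add ¬c, d):
                (((¬b ∧ b) ∧ ¬a) ∨ (c ↔ d)): β-rule — branch into ((¬b ∧ b) ∧ ¬a)  //  (c ↔ d).
                  branch 2.1.2.2.1 (add ((¬b ∧ b) ∧ ¬a)):
                    ((¬b ∧ b) ∧ ¬a): α-rule — add (¬b ∧ b), ¬a.
                    × closes — contains both a and ¬a.
                  branch 2.1.2.2.2 (add (c ↔ d)):
                    (c ↔ d): β-rule — branch into c, d  //  ¬c, ¬d.
                      branch 2.1.2.2.2.1 (add c, d):
                        × closes — contains both c and ¬c.
                      branch 2.1.2.2.2.2 (add ¬c, ¬d):
                        × closes — contains both d and ¬d.
      branch 2.2 (add ¬(((¬b ∧ b) ∧ ¬a) ∨ (c ↔ d)), ¬a):
        × closes — contains both a and ¬a.
All 24 branches close.
Every branch closed; the formula is unsatisfiable.

Unsatisfiable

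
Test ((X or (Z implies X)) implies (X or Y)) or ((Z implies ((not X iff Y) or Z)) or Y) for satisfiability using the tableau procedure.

Initial set: {(((X or (Z implies X)) implies (X or Y)) or ((Z implies ((not X iff Y) or Z)) or Y))}.
(((X or (Z implies X)) implies (X or Y)) or ((Z implies ((not X iff Y) or Z)) or Y)): β-rule — branch into ((X or (Z implies X)) implies (X or Y))  //  ((Z implies ((not X iff Y) or Z)) or Y).
  branch 1 (add ((X or (Z implies X)) implies (X or Y))):
    ((X or (Z implies X)) implies (X or Y)): β-rule — branch into not (X or (Z implies X))  //  (X or Y).
      branch 1.1 (add not (X or (Z implies X))):
        not (X or (Z implies X)): α-rule — add not X, not (Z implies X).
        not (Z implies X): α-rule — add Z, not X.
        ○ open, literals {X=F, Z=T}.
      branch 1.2 (add (X or Y)):
        (X or Y): β-rule — branch into X  //  Y.
          branch 1.2.1 (add X):
            ○ open, literals {X=T}.
          branch 1.2.2 (add Y):
            ○ open, literals {Y=T}.
  branch 2 (add ((Z implies ((not X iff Y) or Z)) or Y)):
    ((Z implies ((not X iff Y) or Z)) or Y): β-rule — branch into (Z implies ((not X iff Y) or Z))  //  Y.
      branch 2.1 (add (Z implies ((not X iff Y) or Z))):
        (Z implies ((not X iff Y) or Z)): β-rule — branch into not Z  //  ((not X iff Y) or Z).
          branch 2.1.1 (add not Z):
            ○ open, literals {Z=F}.
          branch 2.1.2 (add ((not X iff Y) or Z)):
            ((not X iff Y) or Z): β-rule — branch into (not X iff Y)  //  Z.
              branch 2.1.2.1 (add (not X iff Y)):
                (not X iff Y): β-rule — branch into not X, Y  //  not not X, not Y.
                  branch 2.1.2.1.1 (add not X, Y):
                    ○ open, literals {X=F, Y=T}.
                  branch 2.1.2.1.2 (add not not X, not Y):
                    ○ open, literals {X=T, Y=F}.
              branch 2.1.2.2 (add Z):
                ○ open, literals {Z=T}.
      branch 2.2 (add Y):
        ○ open, literals {Y=T}.
0 branches closed, 8 open.
An open branch gives a satisfying assignment: X=F, Z=T.

Satisfiable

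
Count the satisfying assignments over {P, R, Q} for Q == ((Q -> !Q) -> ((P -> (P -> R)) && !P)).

Initial set: {(Q == ((Q -> !Q) -> ((P -> (P -> R)) && !P)))}.
(Q == ((Q -> !Q) -> ((P -> (P -> R)) && !P))): β-rule — branch into Q, ((Q -> !Q) -> ((P -> (P -> R)) && !P))  //  !Q, !((Q -> !Q) -> ((P -> (P -> R)) && !P)).
  branch 1 (add Q, ((Q -> !Q) -> ((P -> (P -> R)) && !P))):
    ((Q -> !Q) -> ((P -> (P -> R)) && !P)): β-rule — branch into !(Q -> !Q)  //  ((P -> (P -> R)) && !P).
      branch 1.1 (add !(Q -> !Q)):
        !(Q -> !Q): α-rule — add Q, !!Q.
        ○ open, literals {Q=1}.
      branch 1.2 (add ((P -> (P -> R)) && !P)):
        ((P -> (P -> R)) && !P): α-rule — add (P -> (P -> R)), !P.
        (P -> (P -> R)): β-rule — branch into !P  //  (P -> R).
          branch 1.2.1 (add !P):
            ○ open, literals {P=0, Q=1}.
          branch 1.2.2 (add (P -> R)):
            (P -> R): β-rule — branch into !P  //  R.
              branch 1.2.2.1 (add !P):
                ○ open, literals {P=0, Q=1}.
              branch 1.2.2.2 (add R):
                ○ open, literals {P=0, Q=1, R=1}.
  branch 2 (add !Q, !((Q -> !Q) -> ((P -> (P -> R)) && !P))):
    !((Q -> !Q) -> ((P -> (P -> R)) && !P)): α-rule — add (Q -> !Q), !((P -> (P -> R)) && !P).
    (Q -> !Q): β-rule — branch into !Q  //  !Q.
      branch 2.1 (add !Q):
        !((P -> (P -> R)) && !P): β-rule — branch into !(P -> (P -> R))  //  !!P.
          branch 2.1.1 (add !(P -> (P -> R))):
            !(P -> (P -> R)): α-rule — add P, !(P -> R).
            !(P -> R): α-rule — add P, !R.
            ○ open, literals {P=1, Q=0, R=0}.
          branch 2.1.2 (add !!P):
            ○ open, literals {P=1, Q=0}.
      branch 2.2 (add !Q):
        !((P -> (P -> R)) && !P): β-rule — branch into !(P -> (P -> R))  //  !!P.
          branch 2.2.1 (add !(P -> (P -> R))):
            !(P -> (P -> R)): α-rule — add P, !(P -> R).
            !(P -> R): α-rule — add P, !R.
            ○ open, literals {P=1, Q=0, R=0}.
          branch 2.2.2 (add !!P):
            ○ open, literals {P=1, Q=0}.
0 branches closed, 8 open.
Each open branch fixes some atoms; the unmentioned ones are free. Counting distinct full assignments: branch {Q=1} (P, R) contributes 4 new; branch {P=0, Q=1} (R) contributes 0 new; branch {P=0, Q=1} (R) contributes 0 new; branch {P=0, Q=1, R=1} (none free) contributes 0 new; branch {P=1, Q=0, R=0} (none free) contributes 1 new; branch {P=1, Q=0} (R) contributes 1 new; branch {P=1, Q=0, R=0} (none free) contributes 0 new; branch {P=1, Q=0} (R) contributes 0 new. Total: 6.

6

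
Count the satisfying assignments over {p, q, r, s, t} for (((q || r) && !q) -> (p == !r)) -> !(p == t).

18

Initial set: {((((q || r) && !q) -> (p == !r)) -> !(p == t))}.
((((q || r) && !q) -> (p == !r)) -> !(p == t)): β-rule — branch into !(((q || r) && !q) -> (p == !r))  //  !(p == t).
  branch 1 (add !(((q || r) && !q) -> (p == !r))):
    !(((q || r) && !q) -> (p == !r)): α-rule — add ((q || r) && !q), !(p == !r).
    ((q || r) && !q): α-rule — add (q || r), !q.
    !(p == !r): β-rule — branch into p, !!r  //  !p, !r.
      branch 1.1 (add p, !!r):
        (q || r): β-rule — branch into q  //  r.
          branch 1.1.1 (add q):
            × closes — contains both q and !q.
          branch 1.1.2 (add r):
            ○ open, literals {p=1, q=0, r=1}.
      branch 1.2 (add !p, !r):
        (q || r): β-rule — branch into q  //  r.
          branch 1.2.1 (add q):
            × closes — contains both q and !q.
          branch 1.2.2 (add r):
            × closes — contains both r and !r.
  branch 2 (add !(p == t)):
    !(p == t): β-rule — branch into p, !t  //  !p, t.
      branch 2.1 (add p, !t):
        ○ open, literals {p=1, t=0}.
      branch 2.2 (add !p, t):
        ○ open, literals {p=0, t=1}.
3 branches closed, 3 open.
Each open branch fixes some atoms; the unmentioned ones are free. Counting distinct full assignments: branch {p=1, q=0, r=1} (s, t) contributes 4 new; branch {p=1, t=0} (q, r, s) contributes 6 new; branch {p=0, t=1} (q, r, s) contributes 8 new. Total: 18.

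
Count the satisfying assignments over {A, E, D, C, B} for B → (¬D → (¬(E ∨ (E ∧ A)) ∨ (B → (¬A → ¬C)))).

31

Initial set: {(B → (¬D → (¬(E ∨ (E ∧ A)) ∨ (B → (¬A → ¬C)))))}.
(B → (¬D → (¬(E ∨ (E ∧ A)) ∨ (B → (¬A → ¬C))))): β-rule — branch into ¬B  //  (¬D → (¬(E ∨ (E ∧ A)) ∨ (B → (¬A → ¬C)))).
  branch 1 (add ¬B):
    ○ open, literals {B=0}.
  branch 2 (add (¬D → (¬(E ∨ (E ∧ A)) ∨ (B → (¬A → ¬C))))):
    (¬D → (¬(E ∨ (E ∧ A)) ∨ (B → (¬A → ¬C)))): β-rule — branch into ¬¬D  //  (¬(E ∨ (E ∧ A)) ∨ (B → (¬A → ¬C))).
      branch 2.1 (add ¬¬D):
        ○ open, literals {D=1}.
      branch 2.2 (add (¬(E ∨ (E ∧ A)) ∨ (B → (¬A → ¬C)))):
        (¬(E ∨ (E ∧ A)) ∨ (B → (¬A → ¬C))): β-rule — branch into ¬(E ∨ (E ∧ A))  //  (B → (¬A → ¬C)).
          branch 2.2.1 (add ¬(E ∨ (E ∧ A))):
            ¬(E ∨ (E ∧ A)): α-rule — add ¬E, ¬(E ∧ A).
            ¬(E ∧ A): β-rule — branch into ¬E  //  ¬A.
              branch 2.2.1.1 (add ¬E):
                ○ open, literals {E=0}.
              branch 2.2.1.2 (add ¬A):
                ○ open, literals {A=0, E=0}.
          branch 2.2.2 (add (B → (¬A → ¬C))):
            (B → (¬A → ¬C)): β-rule — branch into ¬B  //  (¬A → ¬C).
              branch 2.2.2.1 (add ¬B):
                ○ open, literals {B=0}.
              branch 2.2.2.2 (add (¬A → ¬C)):
                (¬A → ¬C): β-rule — branch into ¬¬A  //  ¬C.
                  branch 2.2.2.2.1 (add ¬¬A):
                    ○ open, literals {A=1}.
                  branch 2.2.2.2.2 (add ¬C):
                    ○ open, literals {C=0}.
0 branches closed, 7 open.
Each open branch fixes some atoms; the unmentioned ones are free. Counting distinct full assignments: branch {B=0} (A, E, D, C) contributes 16 new; branch {D=1} (A, E, C, B) contributes 8 new; branch {E=0} (A, D, C, B) contributes 4 new; branch {A=0, E=0} (D, C, B) contributes 0 new; branch {B=0} (A, E, D, C) contributes 0 new; branch {A=1} (E, D, C, B) contributes 2 new; branch {C=0} (A, E, D, B) contributes 1 new. Total: 31.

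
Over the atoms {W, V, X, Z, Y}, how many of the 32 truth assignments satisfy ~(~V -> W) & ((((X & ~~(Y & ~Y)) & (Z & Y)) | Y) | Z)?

6

Initial set: {(~(~V -> W) & ((((X & ~~(Y & ~Y)) & (Z & Y)) | Y) | Z))}.
(~(~V -> W) & ((((X & ~~(Y & ~Y)) & (Z & Y)) | Y) | Z)): α-rule — add ~(~V -> W), ((((X & ~~(Y & ~Y)) & (Z & Y)) | Y) | Z).
~(~V -> W): α-rule — add ~V, ~W.
((((X & ~~(Y & ~Y)) & (Z & Y)) | Y) | Z): β-rule — branch into (((X & ~~(Y & ~Y)) & (Z & Y)) | Y)  //  Z.
  branch 1 (add (((X & ~~(Y & ~Y)) & (Z & Y)) | Y)):
    (((X & ~~(Y & ~Y)) & (Z & Y)) | Y): β-rule — branch into ((X & ~~(Y & ~Y)) & (Z & Y))  //  Y.
      branch 1.1 (add ((X & ~~(Y & ~Y)) & (Z & Y))):
        ((X & ~~(Y & ~Y)) & (Z & Y)): α-rule — add (X & ~~(Y & ~Y)), (Z & Y).
        (X & ~~(Y & ~Y)): α-rule — add X, ~~(Y & ~Y).
        (Z & Y): α-rule — add Z, Y.
        ~~(Y & ~Y): drop double negation, giving (Y & ~Y).
        (Y & ~Y): α-rule — add Y, ~Y.
        × closes — contains both Y and ~Y.
      branch 1.2 (add Y):
        ○ open, literals {V=false, W=false, Y=true}.
  branch 2 (add Z):
    ○ open, literals {V=false, W=false, Z=true}.
1 branch closed, 2 open.
Each open branch fixes some atoms; the unmentioned ones are free. Counting distinct full assignments: branch {V=false, W=false, Y=true} (X, Z) contributes 4 new; branch {V=false, W=false, Z=true} (X, Y) contributes 2 new. Total: 6.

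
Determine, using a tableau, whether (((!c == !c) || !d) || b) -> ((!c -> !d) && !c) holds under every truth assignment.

Not valid

Assume the negation and expand:
Initial set: {F ((((!c == !c) || !d) || b) -> ((!c -> !d) && !c))}.
F ((((!c == !c) || !d) || b) -> ((!c -> !d) && !c)): α-rule — add T (((!c == !c) || !d) || b), F ((!c -> !d) && !c).
T (((!c == !c) || !d) || b): β-rule — branch into T ((!c == !c) || !d)  //  T b.
  branch 1 (add T ((!c == !c) || !d)):
    F ((!c -> !d) && !c): β-rule — branch into F (!c -> !d)  //  F !c.
      branch 1.1 (add F (!c -> !d)):
        F (!c -> !d): α-rule — add T !c, F !d.
        T ((!c == !c) || !d): β-rule — branch into T (!c == !c)  //  T !d.
          branch 1.1.1 (add T (!c == !c)):
            T (!c == !c): β-rule — branch into T !c, T !c  //  F !c, F !c.
              branch 1.1.1.1 (add T !c, T !c):
                ○ open, literals {c=0, d=1}.
              branch 1.1.1.2 (add F !c, F !c):
                × closes — contains both c and !c.
          branch 1.1.2 (add T !d):
            × closes — contains both d and !d.
      branch 1.2 (add F !c):
        T ((!c == !c) || !d): β-rule — branch into T (!c == !c)  //  T !d.
          branch 1.2.1 (add T (!c == !c)):
            T (!c == !c): β-rule — branch into T !c, T !c  //  F !c, F !c.
              branch 1.2.1.1 (add T !c, T !c):
                × closes — contains both c and !c.
              branch 1.2.1.2 (add F !c, F !c):
                ○ open, literals {c=1}.
          branch 1.2.2 (add T !d):
            ○ open, literals {c=1, d=0}.
  branch 2 (add T b):
    F ((!c -> !d) && !c): β-rule — branch into F (!c -> !d)  //  F !c.
      branch 2.1 (add F (!c -> !d)):
        F (!c -> !d): α-rule — add T !c, F !d.
        ○ open, literals {b=1, c=0, d=1}.
      branch 2.2 (add F !c):
        ○ open, literals {b=1, c=1}.
3 branches closed, 5 open.
An open branch gives a countermodel: c=0, d=1 (unmentioned atoms arbitrary); under it the original formula is false.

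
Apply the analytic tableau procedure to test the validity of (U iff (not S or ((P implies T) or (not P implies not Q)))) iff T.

Assume the negation and expand:
Initial set: {F ((U iff (not S or ((P implies T) or (not P implies not Q)))) iff T)}.
F ((U iff (not S or ((P implies T) or (not P implies not Q)))) iff T): β-rule — branch into T (U iff (not S or ((P implies T) or (not P implies not Q)))), F T  //  F (U iff (not S or ((P implies T) or (not P implies not Q)))), T T.
  branch 1 (add T (U iff (not S or ((P implies T) or (not P implies not Q)))), F T):
    T (U iff (not S or ((P implies T) or (not P implies not Q)))): β-rule — branch into T U, T (not S or ((P implies T) or (not P implies not Q)))  //  F U, F (not S or ((P implies T) or (not P implies not Q))).
      branch 1.1 (add T U, T (not S or ((P implies T) or (not P implies not Q)))):
        T (not S or ((P implies T) or (not P implies not Q))): β-rule — branch into T not S  //  T ((P implies T) or (not P implies not Q)).
          branch 1.1.1 (add T not S):
            ○ open, literals {S=F, T=F, U=T}.
          branch 1.1.2 (add T ((P implies T) or (not P implies not Q))):
            T ((P implies T) or (not P implies not Q)): β-rule — branch into T (P implies T)  //  T (not P implies not Q).
              branch 1.1.2.1 (add T (P implies T)):
                T (P implies T): β-rule — branch into F P  //  T T.
                  branch 1.1.2.1.1 (add F P):
                    ○ open, literals {P=F, T=F, U=T}.
                  branch 1.1.2.1.2 (add T T):
                    × closes — contains both T and not T.
              branch 1.1.2.2 (add T (not P implies not Q)):
                T (not P implies not Q): β-rule — branch into F not P  //  T not Q.
                  branch 1.1.2.2.1 (add F not P):
                    ○ open, literals {P=T, T=F, U=T}.
                  branch 1.1.2.2.2 (add T not Q):
                    ○ open, literals {Q=F, T=F, U=T}.
      branch 1.2 (add F U, F (not S or ((P implies T) or (not P implies not Q)))):
        F (not S or ((P implies T) or (not P implies not Q))): α-rule — add F not S, F ((P implies T) or (not P implies not Q)).
        F ((P implies T) or (not P implies not Q)): α-rule — add F (P implies T), F (not P implies not Q).
        F (P implies T): α-rule — add T P, F T.
        F (not P implies not Q): α-rule — add T not P, F not Q.
        × closes — contains both P and not P.
  branch 2 (add F (U iff (not S or ((P implies T) or (not P implies not Q)))), T T):
    F (U iff (not S or ((P implies T) or (not P implies not Q)))): β-rule — branch into T U, F (not S or ((P implies T) or (not P implies not Q)))  //  F U, T (not S or ((P implies T) or (not P implies not Q))).
      branch 2.1 (add T U, F (not S or ((P implies T) or (not P implies not Q)))):
        F (not S or ((P implies T) or (not P implies not Q))): α-rule — add F not S, F ((P implies T) or (not P implies not Q)).
        F ((P implies T) or (not P implies not Q)): α-rule — add F (P implies T), F (not P implies not Q).
        F (P implies T): α-rule — add T P, F T.
        × closes — contains both T and not T.
      branch 2.2 (add F U, T (not S or ((P implies T) or (not P implies not Q)))):
        T (not S or ((P implies T) or (not P implies not Q))): β-rule — branch into T not S  //  T ((P implies T) or (not P implies not Q)).
          branch 2.2.1 (add T not S):
            ○ open, literals {S=F, T=T, U=F}.
          branch 2.2.2 (add T ((P implies T) or (not P implies not Q))):
            T ((P implies T) or (not P implies not Q)): β-rule — branch into T (P implies T)  //  T (not P implies not Q).
              branch 2.2.2.1 (add T (P implies T)):
                T (P implies T): β-rule — branch into F P  //  T T.
                  branch 2.2.2.1.1 (add F P):
                    ○ open, literals {P=F, T=T, U=F}.
                  branch 2.2.2.1.2 (add T T):
                    ○ open, literals {T=T, U=F}.
              branch 2.2.2.2 (add T (not P implies not Q)):
                T (not P implies not Q): β-rule — branch into F not P  //  T not Q.
                  branch 2.2.2.2.1 (add F not P):
                    ○ open, literals {P=T, T=T, U=F}.
                  branch 2.2.2.2.2 (add T not Q):
                    ○ open, literals {Q=F, T=T, U=F}.
3 branches closed, 9 open.
An open branch gives a countermodel: S=F, T=F, U=T (unmentioned atoms arbitrary); under it the original formula is false.

Not valid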